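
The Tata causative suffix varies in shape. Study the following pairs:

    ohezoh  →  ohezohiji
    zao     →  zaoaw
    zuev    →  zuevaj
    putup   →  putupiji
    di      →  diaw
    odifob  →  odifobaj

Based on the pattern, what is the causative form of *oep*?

The suffix is conditioned by the final sound: -iji when the stem ends in a voiceless consonant (*ohezoh*, *putup*); -aj when the stem ends in a voiced consonant (*zuev*, *odifob*); -aw when the stem ends in a vowel (*zao*, *di*).
*oep* — final sound /p/ (a voiceless consonant) → -iji → *oepiji*.

oepiji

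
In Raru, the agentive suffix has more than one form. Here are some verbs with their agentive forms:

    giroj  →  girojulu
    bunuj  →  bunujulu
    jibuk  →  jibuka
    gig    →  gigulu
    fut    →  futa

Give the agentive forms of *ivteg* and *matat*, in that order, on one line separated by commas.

ivtegulu, matata

The alternation tracks the final consonant of the stem — -a when the stem ends in a voiceless consonant (*jibuk*, *fut*); -ulu when the stem ends in a voiced consonant (*giroj*, *bunuj*, *gig*).
*ivteg* — final consonant /g/ (voiced) → -ulu → *ivtegulu*.
*matat* — final consonant /t/ (voiceless) → -a → *matata*.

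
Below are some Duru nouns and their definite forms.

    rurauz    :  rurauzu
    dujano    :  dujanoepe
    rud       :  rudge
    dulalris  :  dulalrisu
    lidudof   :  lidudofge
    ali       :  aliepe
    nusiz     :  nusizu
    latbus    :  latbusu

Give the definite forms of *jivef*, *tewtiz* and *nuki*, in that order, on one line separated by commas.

The alternation tracks the final sound of the stem — -u when the stem ends in a sibilant (*rurauz*, *dulalris*, *nusiz*, *latbus*); -ge when the stem ends in a non-sibilant consonant (*rud*, *lidudof*); -epe when the stem ends in a vowel (*dujano*, *ali*).
The final sound of *jivef* is /f/, which is a non-sibilant consonant, so the suffix is -ge, giving *jivefge*.
Since the final sound of *tewtiz* is /z/ (a sibilant), it takes -u, giving *tewtizu*.
Since the final sound of *nuki* is /i/ (a vowel), it takes -epe, giving *nukiepe*.

jivefge, tewtizu, nukiepe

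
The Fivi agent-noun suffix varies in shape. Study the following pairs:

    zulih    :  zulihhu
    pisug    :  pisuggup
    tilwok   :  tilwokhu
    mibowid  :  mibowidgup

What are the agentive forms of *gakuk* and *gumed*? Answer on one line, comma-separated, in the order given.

gakukhu, gumedgup

The alternation tracks the final consonant of the stem — -hu when the stem ends in a voiceless consonant (*zulih*, *tilwok*); -gup when the stem ends in a voiced consonant (*pisug*, *mibowid*).
Since the final consonant of *gakuk* is /k/ (voiceless), it takes -hu, giving *gakukhu*.
*gumed*: final consonant = /d/, voiced → -gup → *gumedgup*.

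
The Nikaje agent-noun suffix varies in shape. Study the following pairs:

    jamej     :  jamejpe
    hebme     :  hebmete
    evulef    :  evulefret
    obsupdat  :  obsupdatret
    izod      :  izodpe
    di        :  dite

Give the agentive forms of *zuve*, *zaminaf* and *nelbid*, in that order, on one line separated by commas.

zuvete, zaminafret, nelbidpe

The suffix is conditioned by the final sound: -ret when the stem ends in a voiceless consonant (*evulef*, *obsupdat*); -pe when the stem ends in a voiced consonant (*jamej*, *izod*); -te when the stem ends in a vowel (*hebme*, *di*).
Since the final sound of *zuve* is /e/ (a vowel), it takes -te, giving *zuvete*.
The final sound of *zaminaf* is /f/, which is a voiceless consonant, so the suffix is -ret, giving *zaminafret*.
The final sound of *nelbid* is /d/, which is a voiced consonant, so the suffix is -pe, giving *nelbidpe*.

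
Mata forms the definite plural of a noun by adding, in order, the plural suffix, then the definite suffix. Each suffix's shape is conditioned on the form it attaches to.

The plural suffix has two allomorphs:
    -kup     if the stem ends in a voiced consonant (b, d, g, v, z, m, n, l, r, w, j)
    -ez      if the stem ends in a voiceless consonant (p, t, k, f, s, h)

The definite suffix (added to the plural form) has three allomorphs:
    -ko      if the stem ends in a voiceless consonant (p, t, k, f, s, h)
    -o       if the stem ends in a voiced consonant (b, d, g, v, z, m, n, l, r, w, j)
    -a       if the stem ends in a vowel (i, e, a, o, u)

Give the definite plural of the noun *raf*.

rafezo

*raf* — final consonant /f/ (voiceless) → -ez → *rafez*.
Since the final sound of the plural form *rafez* is /z/ (a voiced consonant), it takes -o, giving *rafezo*.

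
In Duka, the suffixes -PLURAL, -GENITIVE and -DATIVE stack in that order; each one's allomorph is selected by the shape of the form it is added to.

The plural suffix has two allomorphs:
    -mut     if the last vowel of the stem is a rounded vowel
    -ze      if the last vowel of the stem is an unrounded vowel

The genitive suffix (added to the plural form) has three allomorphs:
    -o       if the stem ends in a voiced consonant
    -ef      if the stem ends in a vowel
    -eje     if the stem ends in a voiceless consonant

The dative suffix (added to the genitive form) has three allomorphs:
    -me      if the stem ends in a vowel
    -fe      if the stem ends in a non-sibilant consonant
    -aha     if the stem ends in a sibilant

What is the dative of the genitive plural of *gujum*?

*gujum* — last vowel /u/ (a rounded vowel) → -mut → *gujummut*.
The plural form *gujummut* — final sound /t/ (a voiceless consonant) → -eje → *gujummuteje*.
The final sound of the genitive form *gujummuteje* is /e/, which is a vowel, so the dative suffix is -me, giving *gujummutejeme*.

gujummutejeme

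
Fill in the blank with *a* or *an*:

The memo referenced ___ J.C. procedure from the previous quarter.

The indefinite article is chosen by the initial *sound* of the following word, not its spelling.
The initialism *J.C.* is read letter by letter; the first letter, J, is pronounced /dʒeɪ/, which begins with a consonant sound.
So the article is *a*: The memo referenced a J.C. procedure from the previous quarter.

a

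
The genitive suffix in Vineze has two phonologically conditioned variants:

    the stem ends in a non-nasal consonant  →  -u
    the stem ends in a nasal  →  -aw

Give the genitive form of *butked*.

butkedu

*butked*: final consonant = /d/, non-nasal → -u → *butkedu*.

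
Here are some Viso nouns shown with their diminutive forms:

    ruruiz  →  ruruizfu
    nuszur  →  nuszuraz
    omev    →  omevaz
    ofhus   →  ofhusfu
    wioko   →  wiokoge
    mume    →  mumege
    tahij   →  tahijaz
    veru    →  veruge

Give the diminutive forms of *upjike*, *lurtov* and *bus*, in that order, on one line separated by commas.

The alternation tracks the final sound of the stem — -fu when the stem ends in a sibilant (*ruruiz*, *ofhus*); -az when the stem ends in a non-sibilant consonant (*nuszur*, *omev*, *tahij*); -ge when the stem ends in a vowel (*wioko*, *mume*, *veru*).
Since the final sound of *upjike* is /e/ (a vowel), it takes -ge, giving *upjikege*.
*lurtov* — final sound /v/ (a non-sibilant consonant) → -az → *lurtovaz*.
*bus*: final sound = /s/, a sibilant → -fu → *busfu*.

upjikege, lurtovaz, busfu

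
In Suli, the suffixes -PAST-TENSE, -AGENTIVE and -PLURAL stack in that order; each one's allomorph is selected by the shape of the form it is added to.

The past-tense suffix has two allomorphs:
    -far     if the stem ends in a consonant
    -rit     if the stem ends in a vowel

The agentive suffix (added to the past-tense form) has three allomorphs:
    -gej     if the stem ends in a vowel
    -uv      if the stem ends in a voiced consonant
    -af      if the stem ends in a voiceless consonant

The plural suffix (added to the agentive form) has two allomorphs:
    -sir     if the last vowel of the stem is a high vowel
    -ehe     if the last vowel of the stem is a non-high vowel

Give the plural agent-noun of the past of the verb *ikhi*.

ikhiritafehe

*ikhi* — final sound /i/ (a vowel) → -rit → *ikhirit*.
The past-tense form *ikhirit*: final sound = /t/, a voiceless consonant → -af → *ikhiritaf*.
The last vowel of the agentive form *ikhiritaf* is /a/, which is a non-high vowel, so the plural suffix is -ehe, giving *ikhiritafehe*.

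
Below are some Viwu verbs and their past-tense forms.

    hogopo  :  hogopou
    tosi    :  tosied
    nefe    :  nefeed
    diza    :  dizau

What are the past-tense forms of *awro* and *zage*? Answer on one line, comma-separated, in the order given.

The suffix is conditioned by the last vowel: -ed when the last vowel of the stem is a front vowel (*tosi*, *nefe*); -u when the last vowel of the stem is a back vowel (*hogopo*, *diza*).
The last vowel of *awro* is /o/, which is a back vowel, so the suffix is -u, giving *awrou*.
*zage*: last vowel = /e/, a front vowel → -ed → *zageed*.

awrou, zageed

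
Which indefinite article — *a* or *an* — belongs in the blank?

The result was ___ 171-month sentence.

a

The indefinite article is chosen by the initial *sound* of the following word, not its spelling.
The number *171* is spoken "one hundred …", beginning with /wʌn/ — a consonant sound.
So the article is *a*: The result was a 171-month sentence.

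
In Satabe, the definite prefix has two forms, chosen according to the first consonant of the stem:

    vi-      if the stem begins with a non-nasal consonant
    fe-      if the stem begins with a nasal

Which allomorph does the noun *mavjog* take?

Since the first consonant of *mavjog* is /m/ (a nasal), it takes fe-.

fe-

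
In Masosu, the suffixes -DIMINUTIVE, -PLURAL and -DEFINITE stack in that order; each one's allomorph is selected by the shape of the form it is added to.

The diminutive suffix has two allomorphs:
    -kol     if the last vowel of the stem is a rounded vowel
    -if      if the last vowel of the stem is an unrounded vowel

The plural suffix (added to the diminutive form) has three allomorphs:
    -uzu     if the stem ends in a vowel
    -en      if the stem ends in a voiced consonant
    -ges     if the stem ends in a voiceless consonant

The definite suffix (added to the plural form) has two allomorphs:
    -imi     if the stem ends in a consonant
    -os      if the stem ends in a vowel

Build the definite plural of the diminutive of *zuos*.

zuoskolenimi

*zuos*: last vowel = /o/, a rounded vowel → -kol → *zuoskol*.
The diminutive form *zuoskol*: final sound = /l/, a voiced consonant → -en → *zuoskolen*.
The plural form *zuoskolen*: final sound = /n/, a consonant → -imi → *zuoskolenimi*.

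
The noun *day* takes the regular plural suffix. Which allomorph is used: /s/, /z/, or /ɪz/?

The stem *day* ends in a voiced non-sibilant sound.
The plural suffix surfaces as /ɪz/ after sibilants, /s/ after other voiceless consonants, and /z/ after other voiced sounds.
So the plural -s on *day* is pronounced /z/.

/z/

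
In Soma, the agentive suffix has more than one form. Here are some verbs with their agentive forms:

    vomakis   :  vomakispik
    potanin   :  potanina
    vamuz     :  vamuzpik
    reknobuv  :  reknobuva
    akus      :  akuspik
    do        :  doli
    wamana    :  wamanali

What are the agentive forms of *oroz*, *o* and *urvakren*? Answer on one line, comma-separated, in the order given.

orozpik, oli, urvakrena

The suffix is conditioned by the final sound: -pik when the stem ends in a sibilant (*vomakis*, *vamuz*, *akus*); -a when the stem ends in a non-sibilant consonant (*potanin*, *reknobuv*); -li when the stem ends in a vowel (*do*, *wamana*).
The final sound of *oroz* is /z/, which is a sibilant, so the suffix is -pik, giving *orozpik*.
*o* — final sound /o/ (a vowel) → -li → *oli*.
*urvakren* — final sound /n/ (a non-sibilant consonant) → -a → *urvakrena*.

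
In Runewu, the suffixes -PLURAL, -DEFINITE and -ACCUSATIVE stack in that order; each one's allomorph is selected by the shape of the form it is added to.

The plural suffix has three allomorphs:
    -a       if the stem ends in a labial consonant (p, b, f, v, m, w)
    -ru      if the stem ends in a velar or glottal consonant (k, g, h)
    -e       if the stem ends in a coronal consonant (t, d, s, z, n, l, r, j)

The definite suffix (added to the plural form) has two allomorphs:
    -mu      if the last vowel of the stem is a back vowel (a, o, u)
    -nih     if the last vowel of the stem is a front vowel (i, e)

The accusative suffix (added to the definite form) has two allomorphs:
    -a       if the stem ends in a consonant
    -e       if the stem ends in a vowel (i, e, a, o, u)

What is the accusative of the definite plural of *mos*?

The final consonant of *mos* is /s/, which is coronal, so the plural suffix is -e, giving *mose*.
The plural form *mose*: last vowel = /e/, a front vowel → -nih → *mosenih*.
Since the final sound of the definite form *mosenih* is /h/ (a consonant), it takes -a, giving *moseniha*.

moseniha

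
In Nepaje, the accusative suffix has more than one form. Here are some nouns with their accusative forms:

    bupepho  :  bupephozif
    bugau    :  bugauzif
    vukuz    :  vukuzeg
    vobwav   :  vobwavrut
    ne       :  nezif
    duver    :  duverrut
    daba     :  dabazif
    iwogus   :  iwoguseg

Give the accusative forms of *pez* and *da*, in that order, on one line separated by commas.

Looking at the final sound of each stem: -eg when the stem ends in a sibilant (*vukuz*, *iwogus*); -rut when the stem ends in a non-sibilant consonant (*vobwav*, *duver*); -zif when the stem ends in a vowel (*bupepho*, *bugau*, *ne*, *daba*).
*pez*: final sound = /z/, a sibilant → -eg → *pezeg*.
The final sound of *da* is /a/, which is a vowel, so the suffix is -zif, giving *dazif*.

pezeg, dazif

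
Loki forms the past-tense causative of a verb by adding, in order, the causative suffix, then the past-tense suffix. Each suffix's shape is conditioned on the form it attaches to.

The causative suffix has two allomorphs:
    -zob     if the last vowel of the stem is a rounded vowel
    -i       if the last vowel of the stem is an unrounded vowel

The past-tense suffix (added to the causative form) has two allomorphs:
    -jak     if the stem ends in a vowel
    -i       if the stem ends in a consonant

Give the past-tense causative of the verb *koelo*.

koelozobi

The last vowel of *koelo* is /o/, which is a rounded vowel, so the causative suffix is -zob, giving *koelozob*.
The causative form *koelozob*: final sound = /b/, a consonant → -i → *koelozobi*.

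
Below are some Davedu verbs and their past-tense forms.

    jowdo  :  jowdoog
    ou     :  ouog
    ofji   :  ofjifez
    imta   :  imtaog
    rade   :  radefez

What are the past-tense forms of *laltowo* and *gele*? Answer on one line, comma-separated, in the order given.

The suffix is conditioned by the last vowel: -fez when the last vowel of the stem is a front vowel (*ofji*, *rade*); -og when the last vowel of the stem is a back vowel (*jowdo*, *ou*, *imta*).
Since the last vowel of *laltowo* is /o/ (a back vowel), it takes -og, giving *laltowoog*.
Since the last vowel of *gele* is /e/ (a front vowel), it takes -fez, giving *gelefez*.

laltowoog, gelefez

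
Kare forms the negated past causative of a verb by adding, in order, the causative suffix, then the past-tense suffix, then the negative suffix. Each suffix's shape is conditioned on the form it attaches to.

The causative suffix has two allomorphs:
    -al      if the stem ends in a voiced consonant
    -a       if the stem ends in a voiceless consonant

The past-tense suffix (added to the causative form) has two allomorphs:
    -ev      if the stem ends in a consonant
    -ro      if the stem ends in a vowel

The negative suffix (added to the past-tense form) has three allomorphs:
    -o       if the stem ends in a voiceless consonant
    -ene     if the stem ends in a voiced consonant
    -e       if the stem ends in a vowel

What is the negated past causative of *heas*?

The final consonant of *heas* is /s/, which is voiceless, so the causative suffix is -a, giving *heasa*.
The causative form *heasa* — final sound /a/ (a vowel) → -ro → *heasaro*.
The past-tense form *heasaro*: final sound = /o/, a vowel → -e → *heasaroe*.

heasaroe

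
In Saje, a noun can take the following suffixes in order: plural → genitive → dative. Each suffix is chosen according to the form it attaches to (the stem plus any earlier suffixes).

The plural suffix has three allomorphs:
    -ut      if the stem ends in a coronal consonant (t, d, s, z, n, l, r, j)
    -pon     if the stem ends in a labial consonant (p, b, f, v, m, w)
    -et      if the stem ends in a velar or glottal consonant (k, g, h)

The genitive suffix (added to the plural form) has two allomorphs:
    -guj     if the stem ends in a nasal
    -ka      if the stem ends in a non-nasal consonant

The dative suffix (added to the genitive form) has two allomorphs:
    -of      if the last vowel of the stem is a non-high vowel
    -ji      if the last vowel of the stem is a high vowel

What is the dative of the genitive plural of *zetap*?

zetappongujji

Since the final consonant of *zetap* is /p/ (labial), it takes -pon, giving *zetappon*.
The plural form *zetappon*: final consonant = /n/, a nasal → -guj → *zetapponguj*.
Since the last vowel of the genitive form *zetapponguj* is /u/ (a high vowel), it takes -ji, giving *zetappongujji*.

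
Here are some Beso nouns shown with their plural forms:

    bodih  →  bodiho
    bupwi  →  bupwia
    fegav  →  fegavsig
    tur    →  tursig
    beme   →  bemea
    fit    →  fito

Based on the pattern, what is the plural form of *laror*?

The suffix is conditioned by the final sound: -o when the stem ends in a voiceless consonant (*bodih*, *fit*); -sig when the stem ends in a voiced consonant (*fegav*, *tur*); -a when the stem ends in a vowel (*bupwi*, *beme*).
The final sound of *laror* is /r/, which is a voiced consonant, so the suffix is -sig, giving *larorsig*.

larorsig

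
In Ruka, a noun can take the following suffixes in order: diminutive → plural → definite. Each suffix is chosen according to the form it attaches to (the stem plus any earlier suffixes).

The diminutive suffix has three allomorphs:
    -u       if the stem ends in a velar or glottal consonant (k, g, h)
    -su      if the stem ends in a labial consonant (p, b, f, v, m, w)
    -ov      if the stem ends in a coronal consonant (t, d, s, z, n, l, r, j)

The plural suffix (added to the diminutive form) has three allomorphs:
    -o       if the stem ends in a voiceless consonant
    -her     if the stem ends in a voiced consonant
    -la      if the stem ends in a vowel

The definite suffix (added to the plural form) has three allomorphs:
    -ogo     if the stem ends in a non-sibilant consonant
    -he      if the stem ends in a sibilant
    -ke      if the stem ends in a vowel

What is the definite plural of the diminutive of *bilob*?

The final consonant of *bilob* is /b/, which is labial, so the diminutive suffix is -su, giving *bilobsu*.
The final sound of the diminutive form *bilobsu* is /u/, which is a vowel, so the plural suffix is -la, giving *bilobsula*.
The plural form *bilobsula*: final sound = /a/, a vowel → -ke → *bilobsulake*.

bilobsulake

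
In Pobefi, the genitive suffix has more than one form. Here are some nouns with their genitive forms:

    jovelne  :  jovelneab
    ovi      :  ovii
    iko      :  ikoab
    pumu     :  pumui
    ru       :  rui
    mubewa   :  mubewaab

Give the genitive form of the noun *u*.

ui

The suffix is conditioned by the last vowel: -i when the last vowel of the stem is a high vowel (*ovi*, *pumu*, *ru*); -ab when the last vowel of the stem is a non-high vowel (*jovelne*, *iko*, *mubewa*).
*u* — last vowel /u/ (a high vowel) → -i → *ui*.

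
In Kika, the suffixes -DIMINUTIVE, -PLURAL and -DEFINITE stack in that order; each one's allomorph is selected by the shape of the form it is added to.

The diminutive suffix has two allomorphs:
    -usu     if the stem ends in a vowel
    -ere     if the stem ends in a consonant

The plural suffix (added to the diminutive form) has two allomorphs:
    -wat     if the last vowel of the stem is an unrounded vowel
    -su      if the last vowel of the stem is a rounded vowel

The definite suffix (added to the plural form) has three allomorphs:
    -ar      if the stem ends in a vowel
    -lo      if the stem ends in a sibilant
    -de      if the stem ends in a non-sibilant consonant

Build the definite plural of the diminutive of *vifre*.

*vifre*: final sound = /e/, a vowel → -usu → *vifreusu*.
Since the last vowel of the diminutive form *vifreusu* is /u/ (a rounded vowel), it takes -su, giving *vifreususu*.
The plural form *vifreususu* — final sound /u/ (a vowel) → -ar → *vifreususuar*.

vifreususuar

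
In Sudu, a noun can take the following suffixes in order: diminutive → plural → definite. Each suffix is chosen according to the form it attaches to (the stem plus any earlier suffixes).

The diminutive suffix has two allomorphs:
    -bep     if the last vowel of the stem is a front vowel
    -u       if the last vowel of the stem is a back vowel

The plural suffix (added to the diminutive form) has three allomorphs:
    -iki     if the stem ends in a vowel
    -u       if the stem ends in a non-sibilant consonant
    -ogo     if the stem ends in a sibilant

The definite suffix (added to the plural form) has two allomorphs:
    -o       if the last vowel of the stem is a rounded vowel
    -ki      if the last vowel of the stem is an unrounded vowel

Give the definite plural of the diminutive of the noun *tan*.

tanuikiki

The last vowel of *tan* is /a/, which is a back vowel, so the diminutive suffix is -u, giving *tanu*.
The diminutive form *tanu* — final sound /u/ (a vowel) → -iki → *tanuiki*.
The plural form *tanuiki* — last vowel /i/ (an unrounded vowel) → -ki → *tanuikiki*.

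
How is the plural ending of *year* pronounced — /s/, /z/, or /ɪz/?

/z/

The stem *year* ends in a voiced non-sibilant sound.
The plural suffix surfaces as /ɪz/ after sibilants, /s/ after other voiceless consonants, and /z/ after other voiced sounds.
So the plural -s on *year* is pronounced /z/.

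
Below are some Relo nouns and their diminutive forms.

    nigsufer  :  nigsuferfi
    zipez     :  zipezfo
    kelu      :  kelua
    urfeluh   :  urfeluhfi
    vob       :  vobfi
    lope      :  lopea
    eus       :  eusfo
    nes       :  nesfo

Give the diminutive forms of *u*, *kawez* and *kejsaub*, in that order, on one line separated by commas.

ua, kawezfo, kejsaubfi

The suffix is conditioned by the final sound: -fo when the stem ends in a sibilant (*zipez*, *eus*, *nes*); -fi when the stem ends in a non-sibilant consonant (*nigsufer*, *urfeluh*, *vob*); -a when the stem ends in a vowel (*kelu*, *lope*).
The final sound of *u* is /u/, which is a vowel, so the suffix is -a, giving *ua*.
Since the final sound of *kawez* is /z/ (a sibilant), it takes -fo, giving *kawezfo*.
The final sound of *kejsaub* is /b/, which is a non-sibilant consonant, so the suffix is -fi, giving *kejsaubfi*.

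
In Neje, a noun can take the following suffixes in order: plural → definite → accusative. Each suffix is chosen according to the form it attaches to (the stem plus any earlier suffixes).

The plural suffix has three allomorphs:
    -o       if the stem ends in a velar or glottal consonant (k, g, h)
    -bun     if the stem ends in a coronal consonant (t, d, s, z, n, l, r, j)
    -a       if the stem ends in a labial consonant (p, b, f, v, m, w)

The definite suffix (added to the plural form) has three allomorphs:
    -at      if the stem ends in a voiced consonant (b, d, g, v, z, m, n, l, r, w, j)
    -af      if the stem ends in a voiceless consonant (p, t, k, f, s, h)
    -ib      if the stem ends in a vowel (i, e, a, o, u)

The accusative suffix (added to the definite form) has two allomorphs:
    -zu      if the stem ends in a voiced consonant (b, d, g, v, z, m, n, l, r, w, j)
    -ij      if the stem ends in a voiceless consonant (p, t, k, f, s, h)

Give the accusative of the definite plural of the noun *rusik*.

The final consonant of *rusik* is /k/, which is velar/glottal, so the plural suffix is -o, giving *rusiko*.
The plural form *rusiko*: final sound = /o/, a vowel → -ib → *rusikoib*.
The definite form *rusikoib*: final consonant = /b/, voiced → -zu → *rusikoibzu*.

rusikoibzu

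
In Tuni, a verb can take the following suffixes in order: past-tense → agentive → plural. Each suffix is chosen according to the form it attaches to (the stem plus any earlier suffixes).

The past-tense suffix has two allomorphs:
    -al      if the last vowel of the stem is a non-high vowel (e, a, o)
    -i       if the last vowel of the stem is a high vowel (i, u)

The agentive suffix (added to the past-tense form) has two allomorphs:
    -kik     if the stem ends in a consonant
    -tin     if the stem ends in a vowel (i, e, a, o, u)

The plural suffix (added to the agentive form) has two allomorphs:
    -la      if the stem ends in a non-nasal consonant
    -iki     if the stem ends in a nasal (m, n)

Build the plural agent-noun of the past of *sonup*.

sonupitiniki

*sonup* — last vowel /u/ (a high vowel) → -i → *sonupi*.
The past-tense form *sonupi* — final sound /i/ (a vowel) → -tin → *sonupitin*.
The final consonant of the agentive form *sonupitin* is /n/, which is a nasal, so the plural suffix is -iki, giving *sonupitiniki*.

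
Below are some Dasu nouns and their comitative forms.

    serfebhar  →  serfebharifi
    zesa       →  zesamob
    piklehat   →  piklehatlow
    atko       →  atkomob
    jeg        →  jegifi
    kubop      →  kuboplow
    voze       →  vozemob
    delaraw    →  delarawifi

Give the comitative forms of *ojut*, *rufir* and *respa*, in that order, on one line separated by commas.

The alternation tracks the final sound of the stem — -low when the stem ends in a voiceless consonant (*piklehat*, *kubop*); -ifi when the stem ends in a voiced consonant (*serfebhar*, *jeg*, *delaraw*); -mob when the stem ends in a vowel (*zesa*, *atko*, *voze*).
*ojut*: final sound = /t/, a voiceless consonant → -low → *ojutlow*.
The final sound of *rufir* is /r/, which is a voiced consonant, so the suffix is -ifi, giving *rufirifi*.
Since the final sound of *respa* is /a/ (a vowel), it takes -mob, giving *respamob*.

ojutlow, rufirifi, respamob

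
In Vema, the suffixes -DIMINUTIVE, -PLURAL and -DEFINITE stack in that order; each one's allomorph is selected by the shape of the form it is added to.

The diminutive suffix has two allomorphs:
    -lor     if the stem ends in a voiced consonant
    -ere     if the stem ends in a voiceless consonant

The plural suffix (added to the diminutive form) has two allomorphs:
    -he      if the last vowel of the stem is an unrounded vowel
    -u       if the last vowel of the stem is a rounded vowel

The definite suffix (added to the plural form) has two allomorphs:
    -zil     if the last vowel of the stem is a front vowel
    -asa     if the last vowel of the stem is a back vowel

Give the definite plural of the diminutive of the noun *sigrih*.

*sigrih* — final consonant /h/ (voiceless) → -ere → *sigrihere*.
Since the last vowel of the diminutive form *sigrihere* is /e/ (an unrounded vowel), it takes -he, giving *sigriherehe*.
The last vowel of the plural form *sigriherehe* is /e/, which is a front vowel, so the definite suffix is -zil, giving *sigriherehezil*.

sigriherehezil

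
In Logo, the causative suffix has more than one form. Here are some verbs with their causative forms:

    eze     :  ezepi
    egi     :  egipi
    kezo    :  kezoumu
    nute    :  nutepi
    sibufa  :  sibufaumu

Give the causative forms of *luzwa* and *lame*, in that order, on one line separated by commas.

luzwaumu, lamepi

Looking at the last vowel of each stem: -pi when the last vowel of the stem is a front vowel (*eze*, *egi*, *nute*); -umu when the last vowel of the stem is a back vowel (*kezo*, *sibufa*).
Since the last vowel of *luzwa* is /a/ (a back vowel), it takes -umu, giving *luzwaumu*.
Since the last vowel of *lame* is /e/ (a front vowel), it takes -pi, giving *lamepi*.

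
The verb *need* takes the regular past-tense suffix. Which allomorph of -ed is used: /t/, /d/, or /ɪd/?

The stem *need* ends in /t/ or /d/.
The -ed suffix is realized as /ɪd/ after /t, d/; as /t/ after other voiceless consonants; and as /d/ after other voiced sounds.
So -ed on *need* is pronounced /ɪd/.

/ɪd/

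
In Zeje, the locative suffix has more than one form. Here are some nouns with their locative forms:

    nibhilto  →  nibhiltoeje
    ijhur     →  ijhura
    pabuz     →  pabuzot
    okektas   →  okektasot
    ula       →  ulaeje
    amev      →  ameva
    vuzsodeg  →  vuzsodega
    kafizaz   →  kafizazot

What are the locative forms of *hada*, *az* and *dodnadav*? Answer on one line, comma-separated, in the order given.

The suffix is conditioned by the final sound: -ot when the stem ends in a sibilant (*pabuz*, *okektas*, *kafizaz*); -a when the stem ends in a non-sibilant consonant (*ijhur*, *amev*, *vuzsodeg*); -eje when the stem ends in a vowel (*nibhilto*, *ula*).
Since the final sound of *hada* is /a/ (a vowel), it takes -eje, giving *hadaeje*.
The final sound of *az* is /z/, which is a sibilant, so the suffix is -ot, giving *azot*.
*dodnadav*: final sound = /v/, a non-sibilant consonant → -a → *dodnadava*.

hadaeje, azot, dodnadava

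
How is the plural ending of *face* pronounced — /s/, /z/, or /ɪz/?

The stem *face* ends in a sibilant (/s, z, ʃ, ʒ, tʃ, dʒ/).
The plural suffix surfaces as /ɪz/ after sibilants, /s/ after other voiceless consonants, and /z/ after other voiced sounds.
So the plural -s on *face* is pronounced /ɪz/.

/ɪz/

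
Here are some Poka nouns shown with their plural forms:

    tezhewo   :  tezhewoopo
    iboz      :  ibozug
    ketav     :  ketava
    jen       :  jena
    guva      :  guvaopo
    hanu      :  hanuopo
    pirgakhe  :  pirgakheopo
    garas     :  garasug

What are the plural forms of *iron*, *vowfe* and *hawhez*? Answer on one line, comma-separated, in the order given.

irona, vowfeopo, hawhezug

Looking at the final sound of each stem: -ug when the stem ends in a sibilant (*iboz*, *garas*); -a when the stem ends in a non-sibilant consonant (*ketav*, *jen*); -opo when the stem ends in a vowel (*tezhewo*, *guva*, *hanu*, *pirgakhe*).
*iron*: final sound = /n/, a non-sibilant consonant → -a → *irona*.
*vowfe*: final sound = /e/, a vowel → -opo → *vowfeopo*.
*hawhez* — final sound /z/ (a sibilant) → -ug → *hawhezug*.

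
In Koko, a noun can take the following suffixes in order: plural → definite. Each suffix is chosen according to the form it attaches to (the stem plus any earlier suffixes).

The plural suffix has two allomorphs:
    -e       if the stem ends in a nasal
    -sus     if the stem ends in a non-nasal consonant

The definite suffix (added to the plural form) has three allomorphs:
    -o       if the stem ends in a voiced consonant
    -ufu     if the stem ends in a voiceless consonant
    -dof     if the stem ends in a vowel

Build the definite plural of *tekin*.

*tekin* — final consonant /n/ (a nasal) → -e → *tekine*.
Since the final sound of the plural form *tekine* is /e/ (a vowel), it takes -dof, giving *tekinedof*.

tekinedof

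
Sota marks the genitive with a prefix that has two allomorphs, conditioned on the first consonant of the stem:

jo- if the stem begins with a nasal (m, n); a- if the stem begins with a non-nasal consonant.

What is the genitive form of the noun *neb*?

joneb

The first consonant of *neb* is /n/, which is a nasal, so the prefix is jo-, giving *joneb*.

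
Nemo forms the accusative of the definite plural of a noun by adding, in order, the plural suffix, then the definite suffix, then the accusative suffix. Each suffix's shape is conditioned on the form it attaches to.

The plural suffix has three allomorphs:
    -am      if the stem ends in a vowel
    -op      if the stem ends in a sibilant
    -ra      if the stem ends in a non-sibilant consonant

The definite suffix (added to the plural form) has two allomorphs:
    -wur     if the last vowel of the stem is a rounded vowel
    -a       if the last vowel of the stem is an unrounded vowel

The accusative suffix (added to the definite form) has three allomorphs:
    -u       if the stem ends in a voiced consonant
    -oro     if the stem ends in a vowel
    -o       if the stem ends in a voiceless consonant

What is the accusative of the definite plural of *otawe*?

otaweamaoro

*otawe*: final sound = /e/, a vowel → -am → *otaweam*.
The plural form *otaweam*: last vowel = /a/, an unrounded vowel → -a → *otaweama*.
Since the final sound of the definite form *otaweama* is /a/ (a vowel), it takes -oro, giving *otaweamaoro*.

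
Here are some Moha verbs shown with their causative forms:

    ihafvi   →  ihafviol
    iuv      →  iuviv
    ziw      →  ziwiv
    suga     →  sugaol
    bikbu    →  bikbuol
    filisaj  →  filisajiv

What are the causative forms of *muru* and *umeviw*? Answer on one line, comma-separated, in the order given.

muruol, umeviwiv

Looking at the final sound of each stem: -iv when the stem ends in a consonant (*iuv*, *ziw*, *filisaj*); -ol when the stem ends in a vowel (*ihafvi*, *suga*, *bikbu*).
*muru*: final sound = /u/, a vowel → -ol → *muruol*.
Since the final sound of *umeviw* is /w/ (a consonant), it takes -iv, giving *umeviwiv*.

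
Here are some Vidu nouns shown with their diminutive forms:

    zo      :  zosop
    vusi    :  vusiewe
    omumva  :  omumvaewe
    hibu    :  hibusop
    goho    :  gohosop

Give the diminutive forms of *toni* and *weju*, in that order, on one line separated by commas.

toniewe, wejusop

The pattern is rounding harmony: -sop when the last vowel of the stem is a rounded vowel (*zo*, *hibu*, *goho*); -ewe when the last vowel of the stem is an unrounded vowel (*vusi*, *omumva*).
*toni* — last vowel /i/ (an unrounded vowel) → -ewe → *toniewe*.
The last vowel of *weju* is /u/, which is a rounded vowel, so the suffix is -sop, giving *wejusop*.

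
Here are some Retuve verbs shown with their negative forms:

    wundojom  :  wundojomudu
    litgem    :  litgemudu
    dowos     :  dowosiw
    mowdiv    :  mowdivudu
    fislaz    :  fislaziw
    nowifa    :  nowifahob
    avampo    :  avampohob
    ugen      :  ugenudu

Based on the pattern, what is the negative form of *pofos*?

pofosiw

The alternation tracks the final sound of the stem — -iw when the stem ends in a sibilant (*dowos*, *fislaz*); -udu when the stem ends in a non-sibilant consonant (*wundojom*, *litgem*, *mowdiv*, *ugen*); -hob when the stem ends in a vowel (*nowifa*, *avampo*).
Since the final sound of *pofos* is /s/ (a sibilant), it takes -iw, giving *pofosiw*.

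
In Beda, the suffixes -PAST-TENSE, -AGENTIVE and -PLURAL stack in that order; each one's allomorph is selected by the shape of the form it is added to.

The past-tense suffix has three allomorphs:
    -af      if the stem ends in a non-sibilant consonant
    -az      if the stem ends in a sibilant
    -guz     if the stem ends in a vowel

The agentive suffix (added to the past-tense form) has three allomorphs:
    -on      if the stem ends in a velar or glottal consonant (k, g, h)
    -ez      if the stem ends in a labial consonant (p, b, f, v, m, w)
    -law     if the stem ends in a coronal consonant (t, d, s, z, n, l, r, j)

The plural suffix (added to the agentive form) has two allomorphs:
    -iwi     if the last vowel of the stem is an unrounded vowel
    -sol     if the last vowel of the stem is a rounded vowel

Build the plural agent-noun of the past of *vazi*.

vaziguzlawiwi

The final sound of *vazi* is /i/, which is a vowel, so the past-tense suffix is -guz, giving *vaziguz*.
The final consonant of the past-tense form *vaziguz* is /z/, which is coronal, so the agentive suffix is -law, giving *vaziguzlaw*.
The agentive form *vaziguzlaw*: last vowel = /a/, an unrounded vowel → -iwi → *vaziguzlawiwi*.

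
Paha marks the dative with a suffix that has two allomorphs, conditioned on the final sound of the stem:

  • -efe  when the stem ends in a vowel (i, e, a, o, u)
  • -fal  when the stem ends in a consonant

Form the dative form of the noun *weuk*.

weukfal

The final sound of *weuk* is /k/, which is a consonant, so the suffix is -fal, giving *weukfal*.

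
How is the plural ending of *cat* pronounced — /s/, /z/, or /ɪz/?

The stem *cat* ends in a voiceless non-sibilant consonant.
The plural suffix surfaces as /ɪz/ after sibilants, /s/ after other voiceless consonants, and /z/ after other voiced sounds.
So the plural -s on *cat* is pronounced /s/.

/s/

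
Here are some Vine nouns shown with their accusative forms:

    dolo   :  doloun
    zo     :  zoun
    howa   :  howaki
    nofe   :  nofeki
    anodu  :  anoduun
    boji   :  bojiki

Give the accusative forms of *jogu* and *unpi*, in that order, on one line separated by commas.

The suffix is conditioned by the last vowel: -un when the last vowel of the stem is a rounded vowel (*dolo*, *zo*, *anodu*); -ki when the last vowel of the stem is an unrounded vowel (*howa*, *nofe*, *boji*).
The last vowel of *jogu* is /u/, which is a rounded vowel, so the suffix is -un, giving *joguun*.
*unpi*: last vowel = /i/, an unrounded vowel → -ki → *unpiki*.

joguun, unpiki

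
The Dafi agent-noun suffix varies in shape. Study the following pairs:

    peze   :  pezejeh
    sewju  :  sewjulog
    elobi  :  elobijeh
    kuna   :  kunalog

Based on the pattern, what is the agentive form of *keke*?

The alternation tracks the last vowel of the stem — -jeh when the last vowel of the stem is a front vowel (*peze*, *elobi*); -log when the last vowel of the stem is a back vowel (*sewju*, *kuna*).
The last vowel of *keke* is /e/, which is a front vowel, so the suffix is -jeh, giving *kekejeh*.

kekejeh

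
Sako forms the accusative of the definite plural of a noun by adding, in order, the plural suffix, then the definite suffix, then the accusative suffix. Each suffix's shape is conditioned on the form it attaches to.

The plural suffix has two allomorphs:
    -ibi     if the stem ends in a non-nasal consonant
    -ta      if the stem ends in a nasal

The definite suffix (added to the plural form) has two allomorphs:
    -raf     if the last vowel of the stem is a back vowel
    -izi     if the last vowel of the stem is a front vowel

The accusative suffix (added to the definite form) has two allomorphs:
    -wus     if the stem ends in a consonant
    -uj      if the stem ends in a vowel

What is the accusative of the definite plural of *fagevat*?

*fagevat*: final consonant = /t/, non-nasal → -ibi → *fagevatibi*.
The last vowel of the plural form *fagevatibi* is /i/, which is a front vowel, so the definite suffix is -izi, giving *fagevatibiizi*.
The definite form *fagevatibiizi*: final sound = /i/, a vowel → -uj → *fagevatibiiziuj*.

fagevatibiiziuj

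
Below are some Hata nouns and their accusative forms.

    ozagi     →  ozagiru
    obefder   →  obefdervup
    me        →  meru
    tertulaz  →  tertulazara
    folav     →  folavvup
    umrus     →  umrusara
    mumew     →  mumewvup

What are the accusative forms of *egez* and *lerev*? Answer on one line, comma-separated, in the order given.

The suffix is conditioned by the final sound: -ara when the stem ends in a sibilant (*tertulaz*, *umrus*); -vup when the stem ends in a non-sibilant consonant (*obefder*, *folav*, *mumew*); -ru when the stem ends in a vowel (*ozagi*, *me*).
The final sound of *egez* is /z/, which is a sibilant, so the suffix is -ara, giving *egezara*.
*lerev* — final sound /v/ (a non-sibilant consonant) → -vup → *lerevvup*.

egezara, lerevvup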